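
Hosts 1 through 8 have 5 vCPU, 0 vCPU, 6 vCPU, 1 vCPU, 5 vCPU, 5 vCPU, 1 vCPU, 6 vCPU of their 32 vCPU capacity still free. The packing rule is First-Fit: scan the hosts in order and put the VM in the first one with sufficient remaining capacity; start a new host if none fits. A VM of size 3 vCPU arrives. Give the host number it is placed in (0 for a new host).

1

Hosts with room: host 1 (5 vCPU), host 3 (6 vCPU), host 5 (5 vCPU), host 6 (5 vCPU), host 8 (6 vCPU).
The first with room is host 1.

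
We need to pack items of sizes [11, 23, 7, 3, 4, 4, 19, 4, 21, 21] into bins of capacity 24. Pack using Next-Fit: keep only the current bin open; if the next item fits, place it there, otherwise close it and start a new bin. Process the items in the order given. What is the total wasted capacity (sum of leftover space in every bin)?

Put 11 in bin 1; 13 remain.
Put 23 in bin 2; 1 remain.
Put 7 in bin 3; 17 remain.
Put 3 in bin 3; 14 remain.
Put 4 in bin 3; 10 remain.
Put 4 in bin 3; 6 remain.
Put 19 in bin 4; 5 remain.
Put 4 in bin 4; 1 remain.
Put 21 in bin 5; 3 remain.
Put 21 in bin 6; 3 remain.
6 bins × 24 = 144; used 117; unused 27.

27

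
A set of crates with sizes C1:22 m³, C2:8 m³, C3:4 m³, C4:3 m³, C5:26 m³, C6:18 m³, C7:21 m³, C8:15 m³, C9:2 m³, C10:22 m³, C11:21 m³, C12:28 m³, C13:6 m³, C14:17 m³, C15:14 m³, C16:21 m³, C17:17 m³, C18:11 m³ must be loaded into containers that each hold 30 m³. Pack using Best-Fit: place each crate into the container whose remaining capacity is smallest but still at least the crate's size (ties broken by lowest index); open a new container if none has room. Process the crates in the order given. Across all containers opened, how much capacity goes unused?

54

Put C1 (22 m³) in container 1; 8 m³ remain.
Put C2 (8 m³) in container 1; 0 m³ remain.
Put C3 (4 m³) in container 2; 26 m³ remain.
Put C4 (3 m³) in container 2; 23 m³ remain.
Put C5 (26 m³) in container 3; 4 m³ remain.
Put C6 (18 m³) in container 2; 5 m³ remain.
Put C7 (21 m³) in container 4; 9 m³ remain.
Put C8 (15 m³) in container 5; 15 m³ remain.
Put C9 (2 m³) in container 3; 2 m³ remain.
Put C10 (22 m³) in container 6; 8 m³ remain.
Put C11 (21 m³) in container 7; 9 m³ remain.
Put C12 (28 m³) in container 8; 2 m³ remain.
Put C13 (6 m³) in container 6; 2 m³ remain.
Put C14 (17 m³) in container 9; 13 m³ remain.
Put C15 (14 m³) in container 5; 1 m³ remain.
Put C16 (21 m³) in container 10; 9 m³ remain.
Put C17 (17 m³) in container 11; 13 m³ remain.
Put C18 (11 m³) in container 9; 2 m³ remain.
11 containers × 30 m³ = 330 m³; used 276 m³; unused 54 m³.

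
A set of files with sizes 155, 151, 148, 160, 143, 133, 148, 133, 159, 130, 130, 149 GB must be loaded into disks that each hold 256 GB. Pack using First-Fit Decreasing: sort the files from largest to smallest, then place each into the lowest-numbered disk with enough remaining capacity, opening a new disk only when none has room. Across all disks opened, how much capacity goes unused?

Sorted descending: 160, 159, 155, 151, 149, 148, 148, 143, 133, 133, 130, 130.
disk 1: place 160 GB, 96 GB left
disk 2: place 159 GB, 97 GB left
disk 3: place 155 GB, 101 GB left
disk 4: place 151 GB, 105 GB left
disk 5: place 149 GB, 107 GB left
disk 6: place 148 GB, 108 GB left
disk 7: place 148 GB, 108 GB left
disk 8: place 143 GB, 113 GB left
disk 9: place 133 GB, 123 GB left
disk 10: place 133 GB, 123 GB left
disk 11: place 130 GB, 126 GB left
disk 12: place 130 GB, 126 GB left
12 disks × 256 GB = 3072 GB; used 1739 GB; unused 1333 GB.

1333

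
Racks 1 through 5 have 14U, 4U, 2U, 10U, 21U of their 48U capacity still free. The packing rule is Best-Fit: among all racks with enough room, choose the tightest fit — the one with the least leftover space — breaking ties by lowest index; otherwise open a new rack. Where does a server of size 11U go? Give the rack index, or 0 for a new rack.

Racks with room: rack 1 (14U), rack 5 (21U).
Tightest fit is rack 1 with 14U free.

1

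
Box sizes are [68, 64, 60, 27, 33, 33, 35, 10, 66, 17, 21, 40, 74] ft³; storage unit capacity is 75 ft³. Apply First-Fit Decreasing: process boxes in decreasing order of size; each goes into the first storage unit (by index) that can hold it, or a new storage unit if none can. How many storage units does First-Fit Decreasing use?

Sorted descending: 74, 68, 66, 64, 60, 40, 35, 33, 33, 27, 21, 17, 10.
74 ft³ → storage unit 1 (remaining 1 ft³)
68 ft³ → storage unit 2 (remaining 7 ft³)
66 ft³ → storage unit 3 (remaining 9 ft³)
64 ft³ → storage unit 4 (remaining 11 ft³)
60 ft³ → storage unit 5 (remaining 15 ft³)
40 ft³ → storage unit 6 (remaining 35 ft³)
35 ft³ → storage unit 6 (remaining 0 ft³)
33 ft³ → storage unit 7 (remaining 42 ft³)
33 ft³ → storage unit 7 (remaining 9 ft³)
27 ft³ → storage unit 8 (remaining 48 ft³)
21 ft³ → storage unit 8 (remaining 27 ft³)
17 ft³ → storage unit 8 (remaining 10 ft³)
10 ft³ → storage unit 4 (remaining 1 ft³)
Final storage units: [74] [68] [66] [64,10] [60] [40,35] [33,33] [27,21,17].

8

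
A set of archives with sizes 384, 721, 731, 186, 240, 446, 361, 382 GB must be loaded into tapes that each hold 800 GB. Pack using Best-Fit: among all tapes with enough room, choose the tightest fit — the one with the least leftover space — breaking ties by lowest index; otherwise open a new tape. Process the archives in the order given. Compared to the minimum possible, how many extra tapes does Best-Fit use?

0

Best-Fit: [384,186] [721] [731] [240,446] [361,382] → 5 tapes.
Total size 3451 GB; any packing needs at least ⌈3451/800⌉ = 5 tapes.
So 5 is already optimal.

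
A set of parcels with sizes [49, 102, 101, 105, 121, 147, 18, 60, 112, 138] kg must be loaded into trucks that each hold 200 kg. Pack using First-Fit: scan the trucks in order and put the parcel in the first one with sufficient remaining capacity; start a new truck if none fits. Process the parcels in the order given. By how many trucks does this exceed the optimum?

First-Fit: [49,102,18] [101,60] [105] [121] [147] [112] [138] → 7 trucks.
7 parcels exceed 100 kg (half the capacity), and no two of those can share a truck, so at least 7 trucks are needed.
So 7 is already optimal.

0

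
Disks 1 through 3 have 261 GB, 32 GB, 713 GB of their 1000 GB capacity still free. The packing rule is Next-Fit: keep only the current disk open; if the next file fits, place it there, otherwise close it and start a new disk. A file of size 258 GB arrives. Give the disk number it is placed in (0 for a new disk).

Next-Fit only looks at disk 3, which has 713 GB free.
258 GB fits there.

3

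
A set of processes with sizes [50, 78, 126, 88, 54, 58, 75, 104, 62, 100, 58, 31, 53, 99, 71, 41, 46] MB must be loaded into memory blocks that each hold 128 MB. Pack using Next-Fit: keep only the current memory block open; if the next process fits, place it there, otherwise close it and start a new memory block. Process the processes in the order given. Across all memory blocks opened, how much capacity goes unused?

50 MB → memory block 1 (remaining 78 MB)
78 MB → memory block 1 (remaining 0 MB)
126 MB → memory block 2 (remaining 2 MB)
88 MB → memory block 3 (remaining 40 MB)
54 MB → memory block 4 (remaining 74 MB)
58 MB → memory block 4 (remaining 16 MB)
75 MB → memory block 5 (remaining 53 MB)
104 MB → memory block 6 (remaining 24 MB)
62 MB → memory block 7 (remaining 66 MB)
100 MB → memory block 8 (remaining 28 MB)
58 MB → memory block 9 (remaining 70 MB)
31 MB → memory block 9 (remaining 39 MB)
53 MB → memory block 10 (remaining 75 MB)
99 MB → memory block 11 (remaining 29 MB)
71 MB → memory block 12 (remaining 57 MB)
41 MB → memory block 12 (remaining 16 MB)
46 MB → memory block 13 (remaining 82 MB)
13 memory blocks × 128 MB = 1664 MB; used 1194 MB; unused 470 MB.

470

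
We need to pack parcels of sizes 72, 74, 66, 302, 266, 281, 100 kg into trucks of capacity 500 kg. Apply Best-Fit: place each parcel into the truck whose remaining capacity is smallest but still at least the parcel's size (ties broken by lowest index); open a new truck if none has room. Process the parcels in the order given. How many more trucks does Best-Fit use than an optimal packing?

Best-Fit: [72,74,66,266] [302,100] [281] → 3 trucks.
Total size 1161 kg; any packing needs at least ⌈1161/500⌉ = 3 trucks.
So 3 is already optimal.

0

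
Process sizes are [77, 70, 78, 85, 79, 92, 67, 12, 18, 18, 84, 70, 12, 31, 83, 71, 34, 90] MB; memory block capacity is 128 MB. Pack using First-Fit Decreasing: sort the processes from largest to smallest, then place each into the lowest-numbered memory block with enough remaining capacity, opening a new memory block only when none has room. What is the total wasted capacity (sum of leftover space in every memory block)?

465

Sorted descending: 92, 90, 85, 84, 83, 79, 78, 77, 71, 70, 70, 67, 34, 31, 18, 18, 12, 12.
Put 92 MB in memory block 1; 36 MB remain.
Put 90 MB in memory block 2; 38 MB remain.
Put 85 MB in memory block 3; 43 MB remain.
Put 84 MB in memory block 4; 44 MB remain.
Put 83 MB in memory block 5; 45 MB remain.
Put 79 MB in memory block 6; 49 MB remain.
Put 78 MB in memory block 7; 50 MB remain.
Put 77 MB in memory block 8; 51 MB remain.
Put 71 MB in memory block 9; 57 MB remain.
Put 70 MB in memory block 10; 58 MB remain.
Put 70 MB in memory block 11; 58 MB remain.
Put 67 MB in memory block 12; 61 MB remain.
Put 34 MB in memory block 1; 2 MB remain.
Put 31 MB in memory block 2; 7 MB remain.
Put 18 MB in memory block 3; 25 MB remain.
Put 18 MB in memory block 3; 7 MB remain.
Put 12 MB in memory block 4; 32 MB remain.
Put 12 MB in memory block 4; 20 MB remain.
12 memory blocks × 128 MB = 1536 MB; used 1071 MB; unused 465 MB.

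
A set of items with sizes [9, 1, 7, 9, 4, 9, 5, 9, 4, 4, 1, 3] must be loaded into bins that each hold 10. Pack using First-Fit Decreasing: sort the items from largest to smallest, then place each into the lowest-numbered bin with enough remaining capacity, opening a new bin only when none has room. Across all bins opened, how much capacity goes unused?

Sorted descending: 9, 9, 9, 9, 7, 5, 4, 4, 4, 3, 1, 1.
Put 9 in bin 1; 1 remain.
Put 9 in bin 2; 1 remain.
Put 9 in bin 3; 1 remain.
Put 9 in bin 4; 1 remain.
Put 7 in bin 5; 3 remain.
Put 5 in bin 6; 5 remain.
Put 4 in bin 6; 1 remain.
Put 4 in bin 7; 6 remain.
Put 4 in bin 7; 2 remain.
Put 3 in bin 5; 0 remain.
Put 1 in bin 1; 0 remain.
Put 1 in bin 2; 0 remain.
7 bins × 10 = 70; used 65; unused 5.

5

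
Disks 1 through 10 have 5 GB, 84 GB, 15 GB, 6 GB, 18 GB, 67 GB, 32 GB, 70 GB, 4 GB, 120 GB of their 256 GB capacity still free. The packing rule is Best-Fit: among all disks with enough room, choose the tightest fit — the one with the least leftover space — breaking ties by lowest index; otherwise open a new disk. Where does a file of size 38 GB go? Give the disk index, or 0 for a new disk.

Disks with room: disk 2 (84 GB), disk 6 (67 GB), disk 8 (70 GB), disk 10 (120 GB).
Tightest fit is disk 6 with 67 GB free.

6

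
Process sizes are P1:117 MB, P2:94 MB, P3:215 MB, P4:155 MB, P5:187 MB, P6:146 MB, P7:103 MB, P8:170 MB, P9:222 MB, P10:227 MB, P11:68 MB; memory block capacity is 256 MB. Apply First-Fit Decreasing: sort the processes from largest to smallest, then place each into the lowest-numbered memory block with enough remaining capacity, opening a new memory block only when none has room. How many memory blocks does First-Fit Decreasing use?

Sorted descending: 227, 222, 215, 187, 170, 155, 146, 117, 103, 94, 68.
memory block 1: place 227 MB, 29 MB left
memory block 2: place 222 MB, 34 MB left
memory block 3: place 215 MB, 41 MB left
memory block 4: place 187 MB, 69 MB left
memory block 5: place 170 MB, 86 MB left
memory block 6: place 155 MB, 101 MB left
memory block 7: place 146 MB, 110 MB left
memory block 8: place 117 MB, 139 MB left
memory block 7: place 103 MB, 7 MB left
memory block 6: place 94 MB, 7 MB left
memory block 4: place 68 MB, 1 MB left

8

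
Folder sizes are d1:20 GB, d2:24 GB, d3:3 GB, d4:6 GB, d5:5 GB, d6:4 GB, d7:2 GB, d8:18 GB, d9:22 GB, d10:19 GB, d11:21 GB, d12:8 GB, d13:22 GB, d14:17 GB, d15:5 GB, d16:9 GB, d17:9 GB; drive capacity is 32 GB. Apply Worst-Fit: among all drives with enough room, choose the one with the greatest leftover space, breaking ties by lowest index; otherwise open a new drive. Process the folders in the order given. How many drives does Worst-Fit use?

Put d1 (20 GB) in drive 1; 12 GB remain.
Put d2 (24 GB) in drive 2; 8 GB remain.
Put d3 (3 GB) in drive 1; 9 GB remain.
Put d4 (6 GB) in drive 1; 3 GB remain.
Put d5 (5 GB) in drive 2; 3 GB remain.
Put d6 (4 GB) in drive 3; 28 GB remain.
Put d7 (2 GB) in drive 3; 26 GB remain.
Put d8 (18 GB) in drive 3; 8 GB remain.
Put d9 (22 GB) in drive 4; 10 GB remain.
Put d10 (19 GB) in drive 5; 13 GB remain.
Put d11 (21 GB) in drive 6; 11 GB remain.
Put d12 (8 GB) in drive 5; 5 GB remain.
Put d13 (22 GB) in drive 7; 10 GB remain.
Put d14 (17 GB) in drive 8; 15 GB remain.
Put d15 (5 GB) in drive 8; 10 GB remain.
Put d16 (9 GB) in drive 6; 2 GB remain.
Put d17 (9 GB) in drive 4; 1 GB remain.
Final drives: [20,3,6] [24,5] [4,2,18] [22,9] [19,8] [21,9] [22] [17,5].

8 drives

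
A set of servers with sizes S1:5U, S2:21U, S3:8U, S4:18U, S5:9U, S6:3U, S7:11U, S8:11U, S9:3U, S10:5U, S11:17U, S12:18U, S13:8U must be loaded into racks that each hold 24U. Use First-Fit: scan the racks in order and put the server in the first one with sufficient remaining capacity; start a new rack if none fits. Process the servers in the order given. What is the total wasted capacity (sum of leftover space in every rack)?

31

S1 (5U) → rack 1 (remaining 19U)
S2 (21U) → rack 2 (remaining 3U)
S3 (8U) → rack 1 (remaining 11U)
S4 (18U) → rack 3 (remaining 6U)
S5 (9U) → rack 1 (remaining 2U)
S6 (3U) → rack 2 (remaining 0U)
S7 (11U) → rack 4 (remaining 13U)
S8 (11U) → rack 4 (remaining 2U)
S9 (3U) → rack 3 (remaining 3U)
S10 (5U) → rack 5 (remaining 19U)
S11 (17U) → rack 5 (remaining 2U)
S12 (18U) → rack 6 (remaining 6U)
S13 (8U) → rack 7 (remaining 16U)
7 racks × 24U = 168U; used 137U; unused 31U.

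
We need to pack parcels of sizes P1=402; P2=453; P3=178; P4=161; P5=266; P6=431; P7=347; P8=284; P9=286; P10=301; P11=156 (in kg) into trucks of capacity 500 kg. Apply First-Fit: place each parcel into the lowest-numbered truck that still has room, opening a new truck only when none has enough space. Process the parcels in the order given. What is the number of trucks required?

Put P1 (402 kg) in truck 1; 98 kg remain.
Put P2 (453 kg) in truck 2; 47 kg remain.
Put P3 (178 kg) in truck 3; 322 kg remain.
Put P4 (161 kg) in truck 3; 161 kg remain.
Put P5 (266 kg) in truck 4; 234 kg remain.
Put P6 (431 kg) in truck 5; 69 kg remain.
Put P7 (347 kg) in truck 6; 153 kg remain.
Put P8 (284 kg) in truck 7; 216 kg remain.
Put P9 (286 kg) in truck 8; 214 kg remain.
Put P10 (301 kg) in truck 9; 199 kg remain.
Put P11 (156 kg) in truck 3; 5 kg remain.
Final trucks: [402] [453] [178,161,156] [266] [431] [347] [284] [286] [301].

9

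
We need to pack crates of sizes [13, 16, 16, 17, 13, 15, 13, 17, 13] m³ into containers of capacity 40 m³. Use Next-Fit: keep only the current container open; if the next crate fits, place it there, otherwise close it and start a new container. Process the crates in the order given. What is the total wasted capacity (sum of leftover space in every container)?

Put 13 m³ in container 1; 27 m³ remain.
Put 16 m³ in container 1; 11 m³ remain.
Put 16 m³ in container 2; 24 m³ remain.
Put 17 m³ in container 2; 7 m³ remain.
Put 13 m³ in container 3; 27 m³ remain.
Put 15 m³ in container 3; 12 m³ remain.
Put 13 m³ in container 4; 27 m³ remain.
Put 17 m³ in container 4; 10 m³ remain.
Put 13 m³ in container 5; 27 m³ remain.
5 containers × 40 m³ = 200 m³; used 133 m³; unused 67 m³.

67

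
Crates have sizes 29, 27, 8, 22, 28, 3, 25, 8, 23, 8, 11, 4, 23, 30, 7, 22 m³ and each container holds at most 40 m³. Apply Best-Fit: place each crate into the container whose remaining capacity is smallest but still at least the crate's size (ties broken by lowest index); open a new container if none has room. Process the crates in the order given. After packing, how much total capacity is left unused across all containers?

29 m³ → container 1 (remaining 11 m³)
27 m³ → container 2 (remaining 13 m³)
8 m³ → container 1 (remaining 3 m³)
22 m³ → container 3 (remaining 18 m³)
28 m³ → container 4 (remaining 12 m³)
3 m³ → container 1 (remaining 0 m³)
25 m³ → container 5 (remaining 15 m³)
8 m³ → container 4 (remaining 4 m³)
23 m³ → container 6 (remaining 17 m³)
8 m³ → container 2 (remaining 5 m³)
11 m³ → container 5 (remaining 4 m³)
4 m³ → container 4 (remaining 0 m³)
23 m³ → container 7 (remaining 17 m³)
30 m³ → container 8 (remaining 10 m³)
7 m³ → container 8 (remaining 3 m³)
22 m³ → container 9 (remaining 18 m³)
9 containers × 40 m³ = 360 m³; used 278 m³; unused 82 m³.

82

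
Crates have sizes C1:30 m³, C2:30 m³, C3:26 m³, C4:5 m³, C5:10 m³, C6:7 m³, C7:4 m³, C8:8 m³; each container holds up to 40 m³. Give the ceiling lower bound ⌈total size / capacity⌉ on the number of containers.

Total size = 30 + 30 + 26 + 5 + 10 + 7 + 4 + 8 = 120 m³.
⌈120 / 40⌉ = 3.

3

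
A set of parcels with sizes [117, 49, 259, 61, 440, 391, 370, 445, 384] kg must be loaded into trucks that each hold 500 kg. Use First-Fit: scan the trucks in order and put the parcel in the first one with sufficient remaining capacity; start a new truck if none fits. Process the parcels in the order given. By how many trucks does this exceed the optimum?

0

First-Fit: [117,49,259,61] [440] [391] [370] [445] [384] → 6 trucks.
Total size 2516 kg; any packing needs at least ⌈2516/500⌉ = 6 trucks.
So 6 is already optimal.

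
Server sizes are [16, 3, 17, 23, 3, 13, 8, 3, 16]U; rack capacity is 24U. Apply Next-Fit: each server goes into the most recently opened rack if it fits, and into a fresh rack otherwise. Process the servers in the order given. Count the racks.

5

rack 1: place 16U, 8U left
rack 1: place 3U, 5U left
rack 2: place 17U, 7U left
rack 3: place 23U, 1U left
rack 4: place 3U, 21U left
rack 4: place 13U, 8U left
rack 4: place 8U, 0U left
rack 5: place 3U, 21U left
rack 5: place 16U, 5U left
Final racks: [16,3] [17] [23] [3,13,8] [3,16].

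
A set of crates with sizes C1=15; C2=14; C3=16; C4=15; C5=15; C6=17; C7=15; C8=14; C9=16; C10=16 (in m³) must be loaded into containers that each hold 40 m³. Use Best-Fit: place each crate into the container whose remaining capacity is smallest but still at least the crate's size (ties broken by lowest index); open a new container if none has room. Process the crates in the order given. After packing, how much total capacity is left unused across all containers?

container 1: place C1 (15 m³), 25 m³ left
container 1: place C2 (14 m³), 11 m³ left
container 2: place C3 (16 m³), 24 m³ left
container 2: place C4 (15 m³), 9 m³ left
container 3: place C5 (15 m³), 25 m³ left
container 3: place C6 (17 m³), 8 m³ left
container 4: place C7 (15 m³), 25 m³ left
container 4: place C8 (14 m³), 11 m³ left
container 5: place C9 (16 m³), 24 m³ left
container 5: place C10 (16 m³), 8 m³ left
5 containers × 40 m³ = 200 m³; used 153 m³; unused 47 m³.

47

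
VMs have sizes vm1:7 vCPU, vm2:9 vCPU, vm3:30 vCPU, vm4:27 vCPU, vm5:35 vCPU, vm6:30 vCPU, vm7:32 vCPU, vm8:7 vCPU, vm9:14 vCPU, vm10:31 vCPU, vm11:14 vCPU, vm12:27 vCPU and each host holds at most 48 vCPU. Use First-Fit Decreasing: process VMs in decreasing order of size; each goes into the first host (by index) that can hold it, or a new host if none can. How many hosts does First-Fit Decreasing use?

7 hosts

Sorted descending: 35, 32, 31, 30, 30, 27, 27, 14, 14, 9, 7, 7.
35 vCPU → host 1 (remaining 13 vCPU)
32 vCPU → host 2 (remaining 16 vCPU)
31 vCPU → host 3 (remaining 17 vCPU)
30 vCPU → host 4 (remaining 18 vCPU)
30 vCPU → host 5 (remaining 18 vCPU)
27 vCPU → host 6 (remaining 21 vCPU)
27 vCPU → host 7 (remaining 21 vCPU)
14 vCPU → host 2 (remaining 2 vCPU)
14 vCPU → host 3 (remaining 3 vCPU)
9 vCPU → host 1 (remaining 4 vCPU)
7 vCPU → host 4 (remaining 11 vCPU)
7 vCPU → host 4 (remaining 4 vCPU)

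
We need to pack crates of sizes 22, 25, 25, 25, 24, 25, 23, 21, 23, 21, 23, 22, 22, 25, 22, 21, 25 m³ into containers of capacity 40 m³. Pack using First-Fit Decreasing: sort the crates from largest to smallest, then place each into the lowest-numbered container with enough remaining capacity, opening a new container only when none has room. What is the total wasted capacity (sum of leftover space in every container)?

Sorted descending: 25, 25, 25, 25, 25, 25, 24, 23, 23, 23, 22, 22, 22, 22, 21, 21, 21.
25 m³ → container 1 (remaining 15 m³)
25 m³ → container 2 (remaining 15 m³)
25 m³ → container 3 (remaining 15 m³)
25 m³ → container 4 (remaining 15 m³)
25 m³ → container 5 (remaining 15 m³)
25 m³ → container 6 (remaining 15 m³)
24 m³ → container 7 (remaining 16 m³)
23 m³ → container 8 (remaining 17 m³)
23 m³ → container 9 (remaining 17 m³)
23 m³ → container 10 (remaining 17 m³)
22 m³ → container 11 (remaining 18 m³)
22 m³ → container 12 (remaining 18 m³)
22 m³ → container 13 (remaining 18 m³)
22 m³ → container 14 (remaining 18 m³)
21 m³ → container 15 (remaining 19 m³)
21 m³ → container 16 (remaining 19 m³)
21 m³ → container 17 (remaining 19 m³)
17 containers × 40 m³ = 680 m³; used 394 m³; unused 286 m³.

286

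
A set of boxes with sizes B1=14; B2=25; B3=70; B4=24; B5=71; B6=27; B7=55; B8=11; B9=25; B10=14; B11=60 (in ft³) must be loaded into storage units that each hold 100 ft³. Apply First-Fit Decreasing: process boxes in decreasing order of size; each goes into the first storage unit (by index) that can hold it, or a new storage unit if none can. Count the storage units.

Sorted descending: 71, 70, 60, 55, 27, 25, 25, 24, 14, 14, 11.
71 ft³ → storage unit 1 (remaining 29 ft³)
70 ft³ → storage unit 2 (remaining 30 ft³)
60 ft³ → storage unit 3 (remaining 40 ft³)
55 ft³ → storage unit 4 (remaining 45 ft³)
27 ft³ → storage unit 1 (remaining 2 ft³)
25 ft³ → storage unit 2 (remaining 5 ft³)
25 ft³ → storage unit 3 (remaining 15 ft³)
24 ft³ → storage unit 4 (remaining 21 ft³)
14 ft³ → storage unit 3 (remaining 1 ft³)
14 ft³ → storage unit 4 (remaining 7 ft³)
11 ft³ → storage unit 5 (remaining 89 ft³)

5 storage units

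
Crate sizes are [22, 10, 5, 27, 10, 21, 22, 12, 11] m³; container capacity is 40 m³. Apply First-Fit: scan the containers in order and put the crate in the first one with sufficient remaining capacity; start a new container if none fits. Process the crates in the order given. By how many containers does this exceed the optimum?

0

First-Fit: [22,10,5] [27,10] [21,12] [22,11] → 4 containers.
Total size 140 m³; any packing needs at least ⌈140/40⌉ = 4 containers.
So 4 is already optimal.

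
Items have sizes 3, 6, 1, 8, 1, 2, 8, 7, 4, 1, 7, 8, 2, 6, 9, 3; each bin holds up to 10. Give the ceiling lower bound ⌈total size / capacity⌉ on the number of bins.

Total size = 3 + 6 + 1 + 8 + 1 + 2 + 8 + 7 + 4 + 1 + 7 + 8 + 2 + 6 + 9 + 3 = 76.
⌈76 / 10⌉ = 8.

8 bins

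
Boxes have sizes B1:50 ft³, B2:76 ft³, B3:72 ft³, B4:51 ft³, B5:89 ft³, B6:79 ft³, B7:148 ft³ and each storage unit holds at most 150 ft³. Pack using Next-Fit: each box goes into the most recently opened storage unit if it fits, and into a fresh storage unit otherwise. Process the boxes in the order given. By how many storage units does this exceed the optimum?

Next-Fit: [50,76] [72,51] [89] [79] [148] → 5 storage units.
Total size 565 ft³; any packing needs at least ⌈565/150⌉ = 4 storage units.
An optimal packing achieves that bound: [148] [89,51] [79,50] [76,72] → 4 storage units.
Excess: 5 − 4 = 1.

1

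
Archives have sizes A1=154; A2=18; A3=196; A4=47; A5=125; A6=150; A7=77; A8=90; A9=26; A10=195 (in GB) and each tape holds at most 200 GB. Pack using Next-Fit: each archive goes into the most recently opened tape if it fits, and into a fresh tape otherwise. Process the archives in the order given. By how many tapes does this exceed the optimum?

0

Next-Fit: [154,18] [196] [47,125] [150] [77,90,26] [195] → 6 tapes.
Total size 1078 GB; any packing needs at least ⌈1078/200⌉ = 6 tapes.
So 6 is already optimal.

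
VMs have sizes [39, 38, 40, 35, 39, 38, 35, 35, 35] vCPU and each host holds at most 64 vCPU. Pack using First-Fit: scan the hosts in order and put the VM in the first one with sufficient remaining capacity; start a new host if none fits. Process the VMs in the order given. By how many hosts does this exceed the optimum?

0

First-Fit: [39] [38] [40] [35] [39] [38] [35] [35] [35] → 9 hosts.
9 VMs exceed 32 vCPU (half the capacity), and no two of those can share a host, so at least 9 hosts are needed.
So 9 is already optimal.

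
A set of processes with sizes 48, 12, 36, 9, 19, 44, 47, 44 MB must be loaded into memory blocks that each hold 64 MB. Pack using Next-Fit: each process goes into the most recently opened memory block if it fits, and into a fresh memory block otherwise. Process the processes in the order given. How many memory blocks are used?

5 memory blocks

memory block 1: place 48 MB, 16 MB left
memory block 1: place 12 MB, 4 MB left
memory block 2: place 36 MB, 28 MB left
memory block 2: place 9 MB, 19 MB left
memory block 2: place 19 MB, 0 MB left
memory block 3: place 44 MB, 20 MB left
memory block 4: place 47 MB, 17 MB left
memory block 5: place 44 MB, 20 MB left
Final memory blocks: [48,12] [36,9,19] [44] [47] [44].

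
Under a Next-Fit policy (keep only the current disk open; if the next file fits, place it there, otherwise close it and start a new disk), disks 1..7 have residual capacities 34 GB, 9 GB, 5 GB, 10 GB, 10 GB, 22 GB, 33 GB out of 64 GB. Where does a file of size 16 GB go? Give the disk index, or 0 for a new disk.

Next-Fit only looks at disk 7, which has 33 GB free.
16 GB fits there.

7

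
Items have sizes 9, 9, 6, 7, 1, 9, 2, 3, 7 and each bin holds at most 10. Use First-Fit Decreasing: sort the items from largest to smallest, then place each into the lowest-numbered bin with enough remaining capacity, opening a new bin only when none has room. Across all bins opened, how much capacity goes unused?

Sorted descending: 9, 9, 9, 7, 7, 6, 3, 2, 1.
9 → bin 1 (remaining 1)
9 → bin 2 (remaining 1)
9 → bin 3 (remaining 1)
7 → bin 4 (remaining 3)
7 → bin 5 (remaining 3)
6 → bin 6 (remaining 4)
3 → bin 4 (remaining 0)
2 → bin 5 (remaining 1)
1 → bin 1 (remaining 0)
6 bins × 10 = 60; used 53; unused 7.

7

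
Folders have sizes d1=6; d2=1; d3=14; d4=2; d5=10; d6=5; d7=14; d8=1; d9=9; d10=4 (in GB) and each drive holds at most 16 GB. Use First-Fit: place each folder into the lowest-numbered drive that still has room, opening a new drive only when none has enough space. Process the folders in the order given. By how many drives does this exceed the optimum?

0

First-Fit: [6,1,2,5,1] [14] [10,4] [14] [9] → 5 drives.
Total size 66 GB; any packing needs at least ⌈66/16⌉ = 5 drives.
So 5 is already optimal.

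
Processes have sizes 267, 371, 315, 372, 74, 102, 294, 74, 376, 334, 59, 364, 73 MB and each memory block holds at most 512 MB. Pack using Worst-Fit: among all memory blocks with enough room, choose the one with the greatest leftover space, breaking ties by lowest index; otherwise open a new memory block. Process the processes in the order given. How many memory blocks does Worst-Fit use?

Put 267 MB in memory block 1; 245 MB remain.
Put 371 MB in memory block 2; 141 MB remain.
Put 315 MB in memory block 3; 197 MB remain.
Put 372 MB in memory block 4; 140 MB remain.
Put 74 MB in memory block 1; 171 MB remain.
Put 102 MB in memory block 3; 95 MB remain.
Put 294 MB in memory block 5; 218 MB remain.
Put 74 MB in memory block 5; 144 MB remain.
Put 376 MB in memory block 6; 136 MB remain.
Put 334 MB in memory block 7; 178 MB remain.
Put 59 MB in memory block 7; 119 MB remain.
Put 364 MB in memory block 8; 148 MB remain.
Put 73 MB in memory block 1; 98 MB remain.
Final memory blocks: [267,74,73] [371] [315,102] [372] [294,74] [376] [334,59] [364].

8 memory blocks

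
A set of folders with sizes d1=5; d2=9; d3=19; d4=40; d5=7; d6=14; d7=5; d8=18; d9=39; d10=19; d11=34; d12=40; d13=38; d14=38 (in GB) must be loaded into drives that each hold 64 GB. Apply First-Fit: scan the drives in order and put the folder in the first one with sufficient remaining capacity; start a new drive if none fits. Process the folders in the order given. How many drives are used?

drive 1: place d1 (5 GB), 59 GB left
drive 1: place d2 (9 GB), 50 GB left
drive 1: place d3 (19 GB), 31 GB left
drive 2: place d4 (40 GB), 24 GB left
drive 1: place d5 (7 GB), 24 GB left
drive 1: place d6 (14 GB), 10 GB left
drive 1: place d7 (5 GB), 5 GB left
drive 2: place d8 (18 GB), 6 GB left
drive 3: place d9 (39 GB), 25 GB left
drive 3: place d10 (19 GB), 6 GB left
drive 4: place d11 (34 GB), 30 GB left
drive 5: place d12 (40 GB), 24 GB left
drive 6: place d13 (38 GB), 26 GB left
drive 7: place d14 (38 GB), 26 GB left
Final drives: [5,9,19,7,14,5] [40,18] [39,19] [34] [40] [38] [38].

7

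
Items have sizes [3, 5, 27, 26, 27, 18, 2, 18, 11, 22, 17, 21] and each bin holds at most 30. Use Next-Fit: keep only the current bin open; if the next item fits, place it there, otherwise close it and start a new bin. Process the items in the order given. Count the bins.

9

Put 3 in bin 1; 27 remain.
Put 5 in bin 1; 22 remain.
Put 27 in bin 2; 3 remain.
Put 26 in bin 3; 4 remain.
Put 27 in bin 4; 3 remain.
Put 18 in bin 5; 12 remain.
Put 2 in bin 5; 10 remain.
Put 18 in bin 6; 12 remain.
Put 11 in bin 6; 1 remain.
Put 22 in bin 7; 8 remain.
Put 17 in bin 8; 13 remain.
Put 21 in bin 9; 9 remain.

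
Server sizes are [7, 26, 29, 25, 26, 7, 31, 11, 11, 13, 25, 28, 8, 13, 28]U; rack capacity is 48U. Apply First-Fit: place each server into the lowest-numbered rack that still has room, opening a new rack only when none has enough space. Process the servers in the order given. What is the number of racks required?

8 racks

7U → rack 1 (remaining 41U)
26U → rack 1 (remaining 15U)
29U → rack 2 (remaining 19U)
25U → rack 3 (remaining 23U)
26U → rack 4 (remaining 22U)
7U → rack 1 (remaining 8U)
31U → rack 5 (remaining 17U)
11U → rack 2 (remaining 8U)
11U → rack 3 (remaining 12U)
13U → rack 4 (remaining 9U)
25U → rack 6 (remaining 23U)
28U → rack 7 (remaining 20U)
8U → rack 1 (remaining 0U)
13U → rack 5 (remaining 4U)
28U → rack 8 (remaining 20U)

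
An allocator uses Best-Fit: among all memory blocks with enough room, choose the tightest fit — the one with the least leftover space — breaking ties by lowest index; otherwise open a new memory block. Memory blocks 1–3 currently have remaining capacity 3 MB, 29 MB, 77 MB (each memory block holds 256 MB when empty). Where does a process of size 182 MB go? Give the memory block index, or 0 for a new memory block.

No memory block has ≥ 182 MB free, so a new memory block is opened.

0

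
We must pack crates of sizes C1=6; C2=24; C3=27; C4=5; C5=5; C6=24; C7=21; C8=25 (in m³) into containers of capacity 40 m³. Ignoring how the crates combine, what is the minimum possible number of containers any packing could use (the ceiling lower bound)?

Total size = 6 + 24 + 27 + 5 + 5 + 24 + 21 + 25 = 137 m³.
⌈137 / 40⌉ = 4.

4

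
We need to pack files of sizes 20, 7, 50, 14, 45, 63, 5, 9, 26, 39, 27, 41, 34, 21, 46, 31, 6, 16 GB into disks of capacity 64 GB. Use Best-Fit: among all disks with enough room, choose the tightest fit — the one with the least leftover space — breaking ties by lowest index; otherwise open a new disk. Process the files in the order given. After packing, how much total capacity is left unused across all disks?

76

Put 20 GB in disk 1; 44 GB remain.
Put 7 GB in disk 1; 37 GB remain.
Put 50 GB in disk 2; 14 GB remain.
Put 14 GB in disk 2; 0 GB remain.
Put 45 GB in disk 3; 19 GB remain.
Put 63 GB in disk 4; 1 GB remain.
Put 5 GB in disk 3; 14 GB remain.
Put 9 GB in disk 3; 5 GB remain.
Put 26 GB in disk 1; 11 GB remain.
Put 39 GB in disk 5; 25 GB remain.
Put 27 GB in disk 6; 37 GB remain.
Put 41 GB in disk 7; 23 GB remain.
Put 34 GB in disk 6; 3 GB remain.
Put 21 GB in disk 7; 2 GB remain.
Put 46 GB in disk 8; 18 GB remain.
Put 31 GB in disk 9; 33 GB remain.
Put 6 GB in disk 1; 5 GB remain.
Put 16 GB in disk 8; 2 GB remain.
9 disks × 64 GB = 576 GB; used 500 GB; unused 76 GB.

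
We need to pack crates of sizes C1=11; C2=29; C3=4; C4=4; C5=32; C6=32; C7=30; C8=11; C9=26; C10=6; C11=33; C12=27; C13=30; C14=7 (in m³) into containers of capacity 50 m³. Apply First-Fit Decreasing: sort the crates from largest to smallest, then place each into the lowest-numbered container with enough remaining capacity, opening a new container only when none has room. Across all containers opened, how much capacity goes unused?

Sorted descending: 33, 32, 32, 30, 30, 29, 27, 26, 11, 11, 7, 6, 4, 4.
Put 33 m³ in container 1; 17 m³ remain.
Put 32 m³ in container 2; 18 m³ remain.
Put 32 m³ in container 3; 18 m³ remain.
Put 30 m³ in container 4; 20 m³ remain.
Put 30 m³ in container 5; 20 m³ remain.
Put 29 m³ in container 6; 21 m³ remain.
Put 27 m³ in container 7; 23 m³ remain.
Put 26 m³ in container 8; 24 m³ remain.
Put 11 m³ in container 1; 6 m³ remain.
Put 11 m³ in container 2; 7 m³ remain.
Put 7 m³ in container 2; 0 m³ remain.
Put 6 m³ in container 1; 0 m³ remain.
Put 4 m³ in container 3; 14 m³ remain.
Put 4 m³ in container 3; 10 m³ remain.
8 containers × 50 m³ = 400 m³; used 282 m³; unused 118 m³.

118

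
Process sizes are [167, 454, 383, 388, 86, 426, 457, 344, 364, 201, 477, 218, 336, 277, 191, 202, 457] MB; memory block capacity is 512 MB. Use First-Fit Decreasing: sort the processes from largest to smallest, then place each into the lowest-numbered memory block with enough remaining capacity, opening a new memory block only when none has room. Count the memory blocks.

Sorted descending: 477, 457, 457, 454, 426, 388, 383, 364, 344, 336, 277, 218, 202, 201, 191, 167, 86.
memory block 1: place 477 MB, 35 MB left
memory block 2: place 457 MB, 55 MB left
memory block 3: place 457 MB, 55 MB left
memory block 4: place 454 MB, 58 MB left
memory block 5: place 426 MB, 86 MB left
memory block 6: place 388 MB, 124 MB left
memory block 7: place 383 MB, 129 MB left
memory block 8: place 364 MB, 148 MB left
memory block 9: place 344 MB, 168 MB left
memory block 10: place 336 MB, 176 MB left
memory block 11: place 277 MB, 235 MB left
memory block 11: place 218 MB, 17 MB left
memory block 12: place 202 MB, 310 MB left
memory block 12: place 201 MB, 109 MB left
memory block 13: place 191 MB, 321 MB left
memory block 9: place 167 MB, 1 MB left
memory block 5: place 86 MB, 0 MB left
Final memory blocks: [477] [457] [457] [454] [426,86] [388] [383] [364] [344,167] [336] [277,218] [202,201] [191].

13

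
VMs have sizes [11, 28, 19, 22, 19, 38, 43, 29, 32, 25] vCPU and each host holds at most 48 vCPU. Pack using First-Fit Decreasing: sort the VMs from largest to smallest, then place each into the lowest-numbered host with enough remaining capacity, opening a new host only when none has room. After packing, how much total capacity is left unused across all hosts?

22

Sorted descending: 43, 38, 32, 29, 28, 25, 22, 19, 19, 11.
Put 43 vCPU in host 1; 5 vCPU remain.
Put 38 vCPU in host 2; 10 vCPU remain.
Put 32 vCPU in host 3; 16 vCPU remain.
Put 29 vCPU in host 4; 19 vCPU remain.
Put 28 vCPU in host 5; 20 vCPU remain.
Put 25 vCPU in host 6; 23 vCPU remain.
Put 22 vCPU in host 6; 1 vCPU remain.
Put 19 vCPU in host 4; 0 vCPU remain.
Put 19 vCPU in host 5; 1 vCPU remain.
Put 11 vCPU in host 3; 5 vCPU remain.
6 hosts × 48 vCPU = 288 vCPU; used 266 vCPU; unused 22 vCPU.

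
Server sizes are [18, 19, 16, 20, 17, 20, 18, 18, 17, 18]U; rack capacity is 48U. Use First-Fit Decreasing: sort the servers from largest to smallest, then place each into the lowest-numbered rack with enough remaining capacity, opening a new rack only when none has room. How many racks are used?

5

Sorted descending: 20, 20, 19, 18, 18, 18, 18, 17, 17, 16.
Put 20U in rack 1; 28U remain.
Put 20U in rack 1; 8U remain.
Put 19U in rack 2; 29U remain.
Put 18U in rack 2; 11U remain.
Put 18U in rack 3; 30U remain.
Put 18U in rack 3; 12U remain.
Put 18U in rack 4; 30U remain.
Put 17U in rack 4; 13U remain.
Put 17U in rack 5; 31U remain.
Put 16U in rack 5; 15U remain.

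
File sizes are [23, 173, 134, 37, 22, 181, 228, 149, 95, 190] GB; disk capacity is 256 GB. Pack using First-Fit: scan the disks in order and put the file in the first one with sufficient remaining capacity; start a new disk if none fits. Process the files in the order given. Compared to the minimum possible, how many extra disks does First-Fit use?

0

First-Fit: [23,173,37,22] [134,95] [181] [228] [149] [190] → 6 disks.
6 files exceed 128 GB (half the capacity), and no two of those can share a disk, so at least 6 disks are needed.
So 6 is already optimal.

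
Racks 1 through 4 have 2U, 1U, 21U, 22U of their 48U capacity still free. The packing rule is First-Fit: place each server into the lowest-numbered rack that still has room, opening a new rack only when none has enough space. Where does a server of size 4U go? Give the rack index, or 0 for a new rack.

Racks with room: rack 3 (21U), rack 4 (22U).
The first with room is rack 3.

3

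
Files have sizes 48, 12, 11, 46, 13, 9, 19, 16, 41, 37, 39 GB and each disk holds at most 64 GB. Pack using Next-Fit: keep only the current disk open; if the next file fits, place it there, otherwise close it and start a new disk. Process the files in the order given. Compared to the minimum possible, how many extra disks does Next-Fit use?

Next-Fit: [48,12] [11,46] [13,9,19,16] [41] [37] [39] → 6 disks.
Total size 291 GB; any packing needs at least ⌈291/64⌉ = 5 disks.
An optimal packing achieves that bound: [48,16] [46,13] [41,19] [39,12,11] [37,9] → 5 disks.
Excess: 6 − 5 = 1.

1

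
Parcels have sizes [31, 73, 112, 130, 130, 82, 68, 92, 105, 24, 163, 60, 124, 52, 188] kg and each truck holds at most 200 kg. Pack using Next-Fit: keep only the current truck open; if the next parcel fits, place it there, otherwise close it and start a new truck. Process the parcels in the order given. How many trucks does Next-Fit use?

10

Put 31 kg in truck 1; 169 kg remain.
Put 73 kg in truck 1; 96 kg remain.
Put 112 kg in truck 2; 88 kg remain.
Put 130 kg in truck 3; 70 kg remain.
Put 130 kg in truck 4; 70 kg remain.
Put 82 kg in truck 5; 118 kg remain.
Put 68 kg in truck 5; 50 kg remain.
Put 92 kg in truck 6; 108 kg remain.
Put 105 kg in truck 6; 3 kg remain.
Put 24 kg in truck 7; 176 kg remain.
Put 163 kg in truck 7; 13 kg remain.
Put 60 kg in truck 8; 140 kg remain.
Put 124 kg in truck 8; 16 kg remain.
Put 52 kg in truck 9; 148 kg remain.
Put 188 kg in truck 10; 12 kg remain.
Final trucks: [31,73] [112] [130] [130] [82,68] [92,105] [24,163] [60,124] [52] [188].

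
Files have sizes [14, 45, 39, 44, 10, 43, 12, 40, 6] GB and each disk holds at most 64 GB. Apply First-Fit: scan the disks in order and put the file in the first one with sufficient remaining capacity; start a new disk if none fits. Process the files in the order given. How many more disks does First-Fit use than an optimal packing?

First-Fit: [14,45] [39,10,12] [44,6] [43] [40] → 5 disks.
5 files exceed 32 GB (half the capacity), and no two of those can share a disk, so at least 5 disks are needed.
So 5 is already optimal.

0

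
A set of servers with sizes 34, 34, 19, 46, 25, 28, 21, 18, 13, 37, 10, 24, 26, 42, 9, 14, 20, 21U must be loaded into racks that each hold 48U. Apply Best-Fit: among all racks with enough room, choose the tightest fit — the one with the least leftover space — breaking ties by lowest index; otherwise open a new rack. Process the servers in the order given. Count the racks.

10 racks

rack 1: place 34U, 14U left
rack 2: place 34U, 14U left
rack 3: place 19U, 29U left
rack 4: place 46U, 2U left
rack 3: place 25U, 4U left
rack 5: place 28U, 20U left
rack 6: place 21U, 27U left
rack 5: place 18U, 2U left
rack 1: place 13U, 1U left
rack 7: place 37U, 11U left
rack 7: place 10U, 1U left
rack 6: place 24U, 3U left
rack 8: place 26U, 22U left
rack 9: place 42U, 6U left
rack 2: place 9U, 5U left
rack 8: place 14U, 8U left
rack 10: place 20U, 28U left
rack 10: place 21U, 7U left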